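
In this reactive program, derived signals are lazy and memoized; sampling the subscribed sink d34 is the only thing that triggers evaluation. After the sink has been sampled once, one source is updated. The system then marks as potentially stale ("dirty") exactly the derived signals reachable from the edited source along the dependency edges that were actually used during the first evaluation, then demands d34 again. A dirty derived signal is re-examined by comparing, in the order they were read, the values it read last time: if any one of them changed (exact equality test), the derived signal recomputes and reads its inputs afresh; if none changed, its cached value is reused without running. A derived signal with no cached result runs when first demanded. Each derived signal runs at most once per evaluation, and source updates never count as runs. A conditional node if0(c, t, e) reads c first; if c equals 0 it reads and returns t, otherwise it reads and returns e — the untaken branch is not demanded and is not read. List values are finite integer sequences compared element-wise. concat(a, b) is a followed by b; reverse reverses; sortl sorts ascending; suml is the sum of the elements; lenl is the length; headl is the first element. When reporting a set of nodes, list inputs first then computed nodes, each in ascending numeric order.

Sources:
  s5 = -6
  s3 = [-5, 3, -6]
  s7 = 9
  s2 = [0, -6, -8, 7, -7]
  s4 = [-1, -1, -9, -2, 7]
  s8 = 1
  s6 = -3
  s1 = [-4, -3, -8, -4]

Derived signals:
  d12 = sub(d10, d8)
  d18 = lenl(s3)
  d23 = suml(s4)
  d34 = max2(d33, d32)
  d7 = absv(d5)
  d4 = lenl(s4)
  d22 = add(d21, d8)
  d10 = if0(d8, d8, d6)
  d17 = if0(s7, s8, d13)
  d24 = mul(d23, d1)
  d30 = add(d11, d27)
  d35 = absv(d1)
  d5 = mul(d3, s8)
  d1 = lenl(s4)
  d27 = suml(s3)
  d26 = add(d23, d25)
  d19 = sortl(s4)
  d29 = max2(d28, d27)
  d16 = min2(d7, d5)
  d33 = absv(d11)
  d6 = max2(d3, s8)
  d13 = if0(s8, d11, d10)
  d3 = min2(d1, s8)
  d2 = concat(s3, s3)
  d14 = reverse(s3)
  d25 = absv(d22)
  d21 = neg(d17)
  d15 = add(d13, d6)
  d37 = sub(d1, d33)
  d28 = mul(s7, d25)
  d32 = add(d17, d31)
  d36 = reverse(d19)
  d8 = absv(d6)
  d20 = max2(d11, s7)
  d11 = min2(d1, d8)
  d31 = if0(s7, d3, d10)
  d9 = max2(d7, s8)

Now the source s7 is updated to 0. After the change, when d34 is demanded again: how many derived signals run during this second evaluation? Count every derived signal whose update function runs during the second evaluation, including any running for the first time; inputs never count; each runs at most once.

First demand of the output computes:
  d1 = lenl([-1, -1, -9, -2, 7]) = 5
  d3 = min2(5, 1) = 1
  d6 = max2(1, 1) = 1
  d8 = absv(1) = 1
  d10 = if0(d8=1 -> else branch d6) = 1
  d11 = min2(5, 1) = 1
  d13 = if0(s8=1 -> else branch d10) = 1
  d17 = if0(s7=9 -> else branch d13) = 1
  d31 = if0(s7=9 -> else branch d10) = 1
  d32 = add(1, 1) = 2
  d33 = absv(1) = 1
  d34 = max2(1, 2) = 2

After the edit, cleaning proceeds:
  d17: a read changed (s7 9->0) — executes, giving 1 — identical to its old value.
  d31: a read changed (s7 9->0) — executes, giving 1 — identical to its old value.
  d32: dirty, but its reads are unchanged (d17 unchanged, d31 unchanged); cached 2 stands.
  d34: dirty, but its reads are unchanged (d33 unchanged, d32 unchanged); cached 2 stands.

Note where the cutoff bites: d32 is checked, finds nothing changed, and keeps its cache.

2 derived signals run: d17, d31.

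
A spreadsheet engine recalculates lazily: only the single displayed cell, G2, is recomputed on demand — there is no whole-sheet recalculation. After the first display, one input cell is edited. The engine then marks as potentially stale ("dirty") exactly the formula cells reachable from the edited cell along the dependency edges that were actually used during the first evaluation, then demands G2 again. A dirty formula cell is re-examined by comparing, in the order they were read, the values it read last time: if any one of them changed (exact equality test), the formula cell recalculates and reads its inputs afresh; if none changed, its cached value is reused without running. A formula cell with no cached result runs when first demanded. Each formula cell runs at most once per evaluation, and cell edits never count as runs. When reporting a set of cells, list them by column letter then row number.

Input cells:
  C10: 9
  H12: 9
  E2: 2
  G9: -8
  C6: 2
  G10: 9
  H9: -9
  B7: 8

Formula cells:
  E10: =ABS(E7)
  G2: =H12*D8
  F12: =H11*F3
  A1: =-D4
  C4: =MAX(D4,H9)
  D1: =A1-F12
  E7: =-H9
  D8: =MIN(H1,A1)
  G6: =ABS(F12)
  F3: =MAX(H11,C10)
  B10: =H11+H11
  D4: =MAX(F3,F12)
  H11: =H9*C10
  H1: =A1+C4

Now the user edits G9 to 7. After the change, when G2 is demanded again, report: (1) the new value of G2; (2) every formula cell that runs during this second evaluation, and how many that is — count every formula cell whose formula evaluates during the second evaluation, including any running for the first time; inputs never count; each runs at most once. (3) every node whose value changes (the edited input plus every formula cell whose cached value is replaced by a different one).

New value of G2: -81.
Formula cells that run: none — 0 in total.
Values that change: G9.
Key observation: G9 is never demanded by the output, so the edit triggers no recomputation at all.

First evaluation (everything demanded from the output):
  H11 = -9 * 9 = -81
  F3 = MAX(-81, 9) = 9
  F12 = -81 * 9 = -729
  D4 = MAX(9, -729) = 9
  A1 = -(9) = -9
  C4 = MAX(9, -9) = 9
  H1 = -9 + 9 = 0
  D8 = MIN(0, -9) = -9
  G2 = 9 * -9 = -81

Propagation after the edit:
  G9 feeds no computation that the output demands — nothing is marked dirty and nothing runs.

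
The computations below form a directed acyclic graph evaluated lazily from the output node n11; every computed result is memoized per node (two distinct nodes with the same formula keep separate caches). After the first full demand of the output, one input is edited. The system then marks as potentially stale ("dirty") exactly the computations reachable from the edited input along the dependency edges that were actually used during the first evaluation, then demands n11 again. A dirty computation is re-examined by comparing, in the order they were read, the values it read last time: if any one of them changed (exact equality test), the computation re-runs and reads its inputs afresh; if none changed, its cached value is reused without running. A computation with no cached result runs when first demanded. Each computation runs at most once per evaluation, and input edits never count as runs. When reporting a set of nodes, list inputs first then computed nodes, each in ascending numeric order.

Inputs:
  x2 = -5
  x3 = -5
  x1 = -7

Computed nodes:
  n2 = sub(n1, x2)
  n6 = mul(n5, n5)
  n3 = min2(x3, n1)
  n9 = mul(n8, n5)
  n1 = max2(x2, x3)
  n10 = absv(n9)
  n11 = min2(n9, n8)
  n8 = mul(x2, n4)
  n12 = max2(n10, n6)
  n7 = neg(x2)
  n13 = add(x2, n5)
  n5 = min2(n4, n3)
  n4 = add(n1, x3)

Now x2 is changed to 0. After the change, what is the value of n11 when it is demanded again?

First demand of the output computes:
  n1 = max2(-5, -5) = -5
  n3 = min2(-5, -5) = -5
  n4 = add(-5, -5) = -10
  n5 = min2(-10, -5) = -10
  n8 = mul(-5, -10) = 50
  n9 = mul(50, -10) = -500
  n11 = min2(-500, 50) = -500

After the edit, cleaning proceeds:
  n1: a read changed (x2 -5->0) — executes, giving 0.
  n3: a read changed (n1 -5->0) — executes, giving -5 — identical to its old value.
  n4: a read changed (n1 -5->0) — executes, giving -5.
  n5: a read changed (n4 -10->-5) — executes, giving -5.
  n8: a read changed (x2 -5->0; n4 -10->-5) — executes, giving 0.
  n9: a read changed (n8 50->0; n5 -10->-5) — executes, giving 0.
  n11: a read changed (n9 -500->0; n8 50->0) — executes, giving 0.

Demanding n11 again yields 0.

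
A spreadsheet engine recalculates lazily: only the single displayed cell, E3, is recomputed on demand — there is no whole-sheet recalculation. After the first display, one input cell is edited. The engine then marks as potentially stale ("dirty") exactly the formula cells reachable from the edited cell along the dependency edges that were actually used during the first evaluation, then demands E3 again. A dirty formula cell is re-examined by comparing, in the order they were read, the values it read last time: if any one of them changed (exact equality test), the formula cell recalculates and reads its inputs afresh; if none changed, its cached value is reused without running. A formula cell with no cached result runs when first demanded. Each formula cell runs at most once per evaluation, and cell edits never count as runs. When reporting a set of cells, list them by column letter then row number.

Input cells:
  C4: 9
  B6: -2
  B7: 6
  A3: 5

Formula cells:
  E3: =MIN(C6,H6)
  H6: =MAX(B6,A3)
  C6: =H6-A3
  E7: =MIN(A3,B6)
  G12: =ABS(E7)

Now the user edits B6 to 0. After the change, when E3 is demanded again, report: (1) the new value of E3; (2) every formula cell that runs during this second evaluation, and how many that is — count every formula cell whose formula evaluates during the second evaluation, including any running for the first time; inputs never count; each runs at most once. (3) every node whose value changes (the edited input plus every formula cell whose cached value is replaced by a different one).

New value of E3: 0.
Formula cells that run: H6 — 1 in total.
Values that change: B6.
Key observation: the change is absorbed at H6 — it re-runs but produces the same value, and the output's value is unchanged.

First evaluation (everything demanded from the output):
  H6 = MAX(-2, 5) = 5
  C6 = 5 - 5 = 0
  E3 = MIN(0, 5) = 0

Propagation after the edit:
  H6: runs — B6 -2->0; result 5 (same value as before).
  C6: checked — values it read are unchanged (H6 unchanged, A3 unchanged); reused cached 0 without running.
  E3: checked — values it read are unchanged (C6 unchanged, H6 unchanged); reused cached 0 without running.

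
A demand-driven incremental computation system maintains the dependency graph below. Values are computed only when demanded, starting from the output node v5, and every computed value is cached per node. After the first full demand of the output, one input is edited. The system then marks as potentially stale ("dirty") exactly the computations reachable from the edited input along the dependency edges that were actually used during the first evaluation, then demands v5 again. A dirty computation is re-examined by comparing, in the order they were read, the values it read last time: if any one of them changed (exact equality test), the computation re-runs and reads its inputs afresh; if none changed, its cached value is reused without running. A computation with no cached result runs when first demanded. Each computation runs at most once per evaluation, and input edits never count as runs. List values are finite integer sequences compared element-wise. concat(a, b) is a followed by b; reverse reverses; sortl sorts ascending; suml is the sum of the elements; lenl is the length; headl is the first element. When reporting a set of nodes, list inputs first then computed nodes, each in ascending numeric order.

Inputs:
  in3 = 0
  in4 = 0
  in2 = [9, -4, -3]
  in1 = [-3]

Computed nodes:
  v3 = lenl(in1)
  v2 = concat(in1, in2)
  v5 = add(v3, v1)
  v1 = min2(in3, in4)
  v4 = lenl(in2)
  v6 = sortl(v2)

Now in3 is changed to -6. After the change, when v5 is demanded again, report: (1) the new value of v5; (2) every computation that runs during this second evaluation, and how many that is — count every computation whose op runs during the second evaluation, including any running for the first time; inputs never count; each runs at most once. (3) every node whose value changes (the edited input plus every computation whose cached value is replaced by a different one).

First evaluation (everything demanded from the output):
  v1 = min2(0, 0) = 0
  v3 = lenl([-3]) = 1
  v5 = add(1, 0) = 1

Propagation after the edit:
  v1: runs — in3 0->-6; result -6.
  v5: runs — v1 0->-6; result -5.

New value of v5: -5.
Computations that run: v1, v5 — 2 in total.
Values that change: in3, v1, v5.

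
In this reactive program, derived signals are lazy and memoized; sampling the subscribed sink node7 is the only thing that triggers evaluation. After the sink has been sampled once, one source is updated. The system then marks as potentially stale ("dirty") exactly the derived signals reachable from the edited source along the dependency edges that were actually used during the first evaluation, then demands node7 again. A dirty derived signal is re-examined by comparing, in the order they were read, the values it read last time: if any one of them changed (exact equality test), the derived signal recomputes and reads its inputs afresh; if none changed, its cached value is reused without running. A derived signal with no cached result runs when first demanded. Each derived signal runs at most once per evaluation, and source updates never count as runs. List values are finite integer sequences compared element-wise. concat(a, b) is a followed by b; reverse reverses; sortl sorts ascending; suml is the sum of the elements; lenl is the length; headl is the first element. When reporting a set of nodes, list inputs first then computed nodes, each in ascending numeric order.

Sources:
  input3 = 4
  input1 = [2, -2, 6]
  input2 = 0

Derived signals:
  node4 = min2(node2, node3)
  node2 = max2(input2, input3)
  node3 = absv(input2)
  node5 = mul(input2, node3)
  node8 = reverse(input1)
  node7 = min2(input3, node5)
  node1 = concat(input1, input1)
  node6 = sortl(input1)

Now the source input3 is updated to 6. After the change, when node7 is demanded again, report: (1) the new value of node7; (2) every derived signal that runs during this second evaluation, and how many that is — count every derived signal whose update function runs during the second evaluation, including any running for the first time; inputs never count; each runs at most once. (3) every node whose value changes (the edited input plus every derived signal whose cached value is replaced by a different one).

Demanding node7 again yields 0.
1 derived signals run: node7.
The nodes whose values change: input3.

First demand of the output computes:
  node3 = absv(0) = 0
  node5 = mul(0, 0) = 0
  node7 = min2(4, 0) = 0

After the edit, cleaning proceeds:
  node7: a read changed (input3 4->6) — executes, giving 0 — identical to its old value.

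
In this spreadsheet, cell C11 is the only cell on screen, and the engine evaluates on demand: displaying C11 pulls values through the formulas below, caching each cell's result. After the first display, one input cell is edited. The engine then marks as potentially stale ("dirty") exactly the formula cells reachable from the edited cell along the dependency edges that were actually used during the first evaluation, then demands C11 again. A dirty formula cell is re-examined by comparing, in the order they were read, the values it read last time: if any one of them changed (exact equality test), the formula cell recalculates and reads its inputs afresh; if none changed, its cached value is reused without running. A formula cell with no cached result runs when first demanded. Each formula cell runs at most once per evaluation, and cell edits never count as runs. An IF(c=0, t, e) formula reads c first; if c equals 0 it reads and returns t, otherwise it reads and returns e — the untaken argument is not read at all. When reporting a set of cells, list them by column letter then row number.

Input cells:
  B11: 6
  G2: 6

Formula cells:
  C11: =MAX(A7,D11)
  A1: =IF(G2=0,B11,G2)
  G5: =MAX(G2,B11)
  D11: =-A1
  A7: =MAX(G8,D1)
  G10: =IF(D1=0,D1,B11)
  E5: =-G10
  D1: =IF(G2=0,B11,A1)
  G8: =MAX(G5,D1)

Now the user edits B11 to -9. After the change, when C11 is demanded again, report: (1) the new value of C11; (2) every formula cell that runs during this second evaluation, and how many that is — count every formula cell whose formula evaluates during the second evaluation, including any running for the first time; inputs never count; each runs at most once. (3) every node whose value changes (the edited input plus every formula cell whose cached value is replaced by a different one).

Initial pass — values computed on the first demand:
  A1 = IF(G2=0: G2=6 -> else branch G2) = 6
  D1 = IF(G2=0: G2=6 -> else branch A1) = 6
  D11 = -(6) = -6
  G5 = MAX(6, 6) = 6
  G8 = MAX(6, 6) = 6
  A7 = MAX(6, 6) = 6
  C11 = MAX(6, -6) = 6

Second demand — change propagation:
  G5: re-runs because B11 6->-9; new result 6 (unchanged).
  G8: re-examined; everything it read last time is the same (G5 unchanged, D1 unchanged) — cache 6 kept, no run.
  A7: re-examined; everything it read last time is the same (G8 unchanged, D1 unchanged) — cache 6 kept, no run.
  C11: re-examined; everything it read last time is the same (A7 unchanged, D11 unchanged) — cache 6 kept, no run.

The important point: G5 recomputes to an identical value, and the output ends up unchanged.

C11 now evaluates to 6.
Run set: G5 (1 run).
Changed values: B11.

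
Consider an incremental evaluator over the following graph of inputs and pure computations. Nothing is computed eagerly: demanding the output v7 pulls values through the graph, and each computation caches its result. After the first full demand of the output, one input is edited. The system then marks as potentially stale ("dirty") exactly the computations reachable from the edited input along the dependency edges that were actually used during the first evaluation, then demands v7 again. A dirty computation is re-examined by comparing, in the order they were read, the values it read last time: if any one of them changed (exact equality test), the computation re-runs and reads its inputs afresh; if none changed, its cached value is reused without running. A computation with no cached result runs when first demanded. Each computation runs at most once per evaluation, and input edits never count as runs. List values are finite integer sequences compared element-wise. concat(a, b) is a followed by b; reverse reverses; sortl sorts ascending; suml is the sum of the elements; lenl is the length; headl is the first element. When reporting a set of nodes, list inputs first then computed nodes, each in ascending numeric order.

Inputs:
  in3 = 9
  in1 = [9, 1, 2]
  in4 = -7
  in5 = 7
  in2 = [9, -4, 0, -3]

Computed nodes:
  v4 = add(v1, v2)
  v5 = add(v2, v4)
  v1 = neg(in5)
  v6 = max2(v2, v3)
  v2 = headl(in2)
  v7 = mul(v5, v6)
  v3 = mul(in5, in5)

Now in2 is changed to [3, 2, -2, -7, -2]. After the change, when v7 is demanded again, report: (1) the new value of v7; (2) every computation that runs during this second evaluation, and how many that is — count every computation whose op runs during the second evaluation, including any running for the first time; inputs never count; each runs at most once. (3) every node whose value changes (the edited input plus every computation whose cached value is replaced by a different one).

Initial pass — values computed on the first demand:
  v1 = neg(7) = -7
  v2 = headl([9, -4, 0, -3]) = 9
  v3 = mul(7, 7) = 49
  v4 = add(-7, 9) = 2
  v5 = add(9, 2) = 11
  v6 = max2(9, 49) = 49
  v7 = mul(11, 49) = 539

Second demand — change propagation:
  v2: re-runs because in2 [9, -4, 0, -3]->[3, 2, -2, -7, -2]; new result 3.
  v4: re-runs because v2 9->3; new result -4.
  v5: re-runs because v2 9->3; v4 2->-4; new result -1.
  v6: re-runs because v2 9->3; new result 49 (unchanged).
  v7: re-runs because v5 11->-1; new result -49.

v7 now evaluates to -49.
Run set: v2, v4, v5, v6, v7 (5 run).
Changed values: in2, v2, v4, v5, v7.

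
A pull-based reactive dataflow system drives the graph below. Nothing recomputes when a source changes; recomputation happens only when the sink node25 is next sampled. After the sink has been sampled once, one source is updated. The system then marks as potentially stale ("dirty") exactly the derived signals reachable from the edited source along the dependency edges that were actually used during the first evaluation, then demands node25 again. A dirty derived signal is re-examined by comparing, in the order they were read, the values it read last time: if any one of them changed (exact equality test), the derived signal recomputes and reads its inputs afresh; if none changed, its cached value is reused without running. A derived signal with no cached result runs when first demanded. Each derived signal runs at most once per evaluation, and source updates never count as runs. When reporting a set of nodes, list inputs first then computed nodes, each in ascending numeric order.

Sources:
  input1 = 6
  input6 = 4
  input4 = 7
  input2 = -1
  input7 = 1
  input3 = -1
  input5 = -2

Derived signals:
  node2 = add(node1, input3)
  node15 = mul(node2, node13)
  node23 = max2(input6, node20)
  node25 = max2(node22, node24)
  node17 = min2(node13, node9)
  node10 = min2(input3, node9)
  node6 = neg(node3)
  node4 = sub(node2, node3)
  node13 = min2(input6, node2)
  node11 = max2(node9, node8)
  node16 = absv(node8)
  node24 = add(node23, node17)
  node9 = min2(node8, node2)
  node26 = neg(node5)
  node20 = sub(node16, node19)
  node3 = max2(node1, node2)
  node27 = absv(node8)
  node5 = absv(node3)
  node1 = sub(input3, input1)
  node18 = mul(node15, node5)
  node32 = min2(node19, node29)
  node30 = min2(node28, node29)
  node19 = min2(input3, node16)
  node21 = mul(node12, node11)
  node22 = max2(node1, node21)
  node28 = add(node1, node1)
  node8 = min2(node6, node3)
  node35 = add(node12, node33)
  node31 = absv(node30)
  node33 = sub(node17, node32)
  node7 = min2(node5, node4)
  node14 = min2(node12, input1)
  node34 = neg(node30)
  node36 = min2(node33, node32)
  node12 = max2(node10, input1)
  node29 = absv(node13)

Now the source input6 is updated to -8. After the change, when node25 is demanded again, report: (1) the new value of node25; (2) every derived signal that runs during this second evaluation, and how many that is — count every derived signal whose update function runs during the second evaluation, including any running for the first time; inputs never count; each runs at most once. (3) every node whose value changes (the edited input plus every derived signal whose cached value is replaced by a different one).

New value of node25: 0.
Derived signals that run: node13, node23 — 2 in total.
Values that change: input6.
Key observation: the cutoff stops propagation at node17 — its inputs' values are unchanged, so it reuses its cache.

First evaluation (everything demanded from the output):
  node1 = sub(-1, 6) = -7
  node2 = add(-7, -1) = -8
  node3 = max2(-7, -8) = -7
  node6 = neg(-7) = 7
  node8 = min2(7, -7) = -7
  node9 = min2(-7, -8) = -8
  node10 = min2(-1, -8) = -8
  node11 = max2(-8, -7) = -7
  node12 = max2(-8, 6) = 6
  node13 = min2(4, -8) = -8
  node16 = absv(-7) = 7
  node17 = min2(-8, -8) = -8
  node19 = min2(-1, 7) = -1
  node20 = sub(7, -1) = 8
  node21 = mul(6, -7) = -42
  node22 = max2(-7, -42) = -7
  node23 = max2(4, 8) = 8
  node24 = add(8, -8) = 0
  node25 = max2(-7, 0) = 0

Propagation after the edit:
  node13: runs — input6 4->-8; result -8 (same value as before).
  node17: checked — values it read are unchanged (node13 unchanged, node9 unchanged); reused cached -8 without running.
  node23: runs — input6 4->-8; result 8 (same value as before).
  node24: checked — values it read are unchanged (node23 unchanged, node17 unchanged); reused cached 0 without running.
  node25: checked — values it read are unchanged (node22 unchanged, node24 unchanged); reused cached 0 without running.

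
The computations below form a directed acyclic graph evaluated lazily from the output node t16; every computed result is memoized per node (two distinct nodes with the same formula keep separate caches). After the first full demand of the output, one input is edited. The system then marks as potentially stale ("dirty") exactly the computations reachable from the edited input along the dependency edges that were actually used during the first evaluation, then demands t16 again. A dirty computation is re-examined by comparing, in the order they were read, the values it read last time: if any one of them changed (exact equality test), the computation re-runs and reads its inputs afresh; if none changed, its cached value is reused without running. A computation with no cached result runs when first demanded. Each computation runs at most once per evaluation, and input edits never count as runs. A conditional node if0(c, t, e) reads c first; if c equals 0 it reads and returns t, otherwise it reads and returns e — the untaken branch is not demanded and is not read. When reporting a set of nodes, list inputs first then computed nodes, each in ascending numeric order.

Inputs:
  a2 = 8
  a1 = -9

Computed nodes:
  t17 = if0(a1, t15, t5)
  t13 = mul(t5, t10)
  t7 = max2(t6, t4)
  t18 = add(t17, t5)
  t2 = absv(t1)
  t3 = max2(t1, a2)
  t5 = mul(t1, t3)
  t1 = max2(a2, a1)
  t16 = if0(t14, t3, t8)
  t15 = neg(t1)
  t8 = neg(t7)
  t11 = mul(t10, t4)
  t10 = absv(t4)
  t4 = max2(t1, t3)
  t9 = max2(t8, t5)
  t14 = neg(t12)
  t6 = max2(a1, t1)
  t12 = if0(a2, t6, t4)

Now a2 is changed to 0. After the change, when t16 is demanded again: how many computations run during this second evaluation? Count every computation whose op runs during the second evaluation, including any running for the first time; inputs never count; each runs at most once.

6 computations run: t1, t3, t6, t12, t14, t16.
Note the branch switch — demand abandons t4, t7, t8, which are never re-examined.

First demand of the output computes:
  t1 = max2(8, -9) = 8
  t3 = max2(8, 8) = 8
  t4 = max2(8, 8) = 8
  t6 = max2(-9, 8) = 8
  t7 = max2(8, 8) = 8
  t8 = neg(8) = -8
  t12 = if0(a2=8 -> else branch t4) = 8
  t14 = neg(8) = -8
  t16 = if0(t14=-8 -> else branch t8) = -8

After the edit, cleaning proceeds:
  t1: a read changed (a2 8->0) — executes, giving 0.
  t3: a read changed (t1 8->0; a2 8->0) — executes, giving 0.
  t4: stays stale; no demand reaches it after the flip.
  t6: a read changed (t1 8->0) — executes, giving 0.
  t7: stays stale; no demand reaches it after the flip.
  t8: stays stale; no demand reaches it after the flip.
  t12: a read changed (a2 8->0) — executes, giving 0.
  t14: a read changed (t12 8->0) — executes, giving 0.
  t16: a read changed (t14 -8->0) — executes, giving 0.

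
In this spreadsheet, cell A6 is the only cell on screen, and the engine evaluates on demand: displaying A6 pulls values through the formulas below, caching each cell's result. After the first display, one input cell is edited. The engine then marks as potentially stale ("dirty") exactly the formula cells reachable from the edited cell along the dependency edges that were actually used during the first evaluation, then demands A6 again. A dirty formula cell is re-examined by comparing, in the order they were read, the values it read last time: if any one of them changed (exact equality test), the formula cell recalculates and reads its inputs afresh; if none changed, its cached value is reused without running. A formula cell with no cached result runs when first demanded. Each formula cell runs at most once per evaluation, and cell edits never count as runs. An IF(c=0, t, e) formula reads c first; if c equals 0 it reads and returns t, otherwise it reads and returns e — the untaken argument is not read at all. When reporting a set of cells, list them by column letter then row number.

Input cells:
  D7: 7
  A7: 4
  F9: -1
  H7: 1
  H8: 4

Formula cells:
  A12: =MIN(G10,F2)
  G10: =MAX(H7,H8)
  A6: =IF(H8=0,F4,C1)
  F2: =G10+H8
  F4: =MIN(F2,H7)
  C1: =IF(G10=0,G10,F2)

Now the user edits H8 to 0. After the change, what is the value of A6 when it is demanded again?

Initial pass — values computed on the first demand:
  G10 = MAX(1, 4) = 4
  F2 = 4 + 4 = 8
  C1 = IF(G10=0: G10=4 -> else branch F2) = 8
  A6 = IF(H8=0: H8=4 -> else branch C1) = 8

Second demand — change propagation:
  G10: re-runs because H8 4->0; new result 1.
  F2: re-runs because G10 4->1; H8 4->0; new result 1.
  C1: dirty yet unreached — the second evaluation never asks for it.
  F4: newly demanded (no cache) — executes and yields 1.
  A6: re-runs because H8 4->0; new result 1.

The important point: the flipped condition redirects demand; C1 is left stale, never re-checked.

A6 now evaluates to 1.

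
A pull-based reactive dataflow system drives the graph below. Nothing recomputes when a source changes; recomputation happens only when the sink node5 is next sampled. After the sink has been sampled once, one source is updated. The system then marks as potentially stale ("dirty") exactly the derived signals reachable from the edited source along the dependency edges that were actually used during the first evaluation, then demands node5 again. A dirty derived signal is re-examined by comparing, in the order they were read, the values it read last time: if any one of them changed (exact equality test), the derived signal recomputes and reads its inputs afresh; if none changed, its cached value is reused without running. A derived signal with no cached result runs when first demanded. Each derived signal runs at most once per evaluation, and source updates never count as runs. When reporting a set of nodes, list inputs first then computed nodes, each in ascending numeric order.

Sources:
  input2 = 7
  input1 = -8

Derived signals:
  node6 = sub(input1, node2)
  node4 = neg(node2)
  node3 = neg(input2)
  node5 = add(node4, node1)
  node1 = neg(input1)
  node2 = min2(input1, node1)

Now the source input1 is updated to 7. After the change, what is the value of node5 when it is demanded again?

First evaluation (everything demanded from the output):
  node1 = neg(-8) = 8
  node2 = min2(-8, 8) = -8
  node4 = neg(-8) = 8
  node5 = add(8, 8) = 16

Propagation after the edit:
  node1: runs — input1 -8->7; result -7.
  node2: runs — input1 -8->7; node1 8->-7; result -7.
  node4: runs — node2 -8->-7; result 7.
  node5: runs — node4 8->7; node1 8->-7; result 0.

New value of node5: 0.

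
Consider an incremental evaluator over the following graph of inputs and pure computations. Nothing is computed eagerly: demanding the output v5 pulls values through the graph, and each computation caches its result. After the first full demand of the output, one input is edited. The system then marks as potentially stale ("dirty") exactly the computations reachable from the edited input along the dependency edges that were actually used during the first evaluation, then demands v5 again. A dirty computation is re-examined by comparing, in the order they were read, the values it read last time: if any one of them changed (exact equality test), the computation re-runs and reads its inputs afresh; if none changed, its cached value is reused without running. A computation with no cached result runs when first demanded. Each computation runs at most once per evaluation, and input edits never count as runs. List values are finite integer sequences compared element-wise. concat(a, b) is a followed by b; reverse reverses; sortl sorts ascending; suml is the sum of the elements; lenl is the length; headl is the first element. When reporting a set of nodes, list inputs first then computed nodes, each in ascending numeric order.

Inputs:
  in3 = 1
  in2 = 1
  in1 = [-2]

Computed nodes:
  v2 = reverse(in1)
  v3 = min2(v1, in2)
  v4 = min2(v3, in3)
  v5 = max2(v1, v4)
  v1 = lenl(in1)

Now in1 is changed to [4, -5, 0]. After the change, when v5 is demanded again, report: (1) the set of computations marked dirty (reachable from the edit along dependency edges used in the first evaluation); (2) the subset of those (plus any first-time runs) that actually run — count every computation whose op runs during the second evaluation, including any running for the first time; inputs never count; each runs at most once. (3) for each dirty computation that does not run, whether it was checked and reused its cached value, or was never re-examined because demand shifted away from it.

Dirty set: v1, v3, v4, v5.
Run set: v1, v3, v5 (3 run).
Re-examined without running (cache reused): v4.
The important point: at v4 every value read last time is unchanged, so the dirty flag clears without a run.

Initial pass — values computed on the first demand:
  v1 = lenl([-2]) = 1
  v3 = min2(1, 1) = 1
  v4 = min2(1, 1) = 1
  v5 = max2(1, 1) = 1

Second demand — change propagation:
  v1: re-runs because in1 [-2]->[4, -5, 0]; new result 3.
  v3: re-runs because v1 1->3; new result 1 (unchanged).
  v4: re-examined; everything it read last time is the same (v3 unchanged, in3 unchanged) — cache 1 kept, no run.
  v5: re-runs because v1 1->3; new result 3.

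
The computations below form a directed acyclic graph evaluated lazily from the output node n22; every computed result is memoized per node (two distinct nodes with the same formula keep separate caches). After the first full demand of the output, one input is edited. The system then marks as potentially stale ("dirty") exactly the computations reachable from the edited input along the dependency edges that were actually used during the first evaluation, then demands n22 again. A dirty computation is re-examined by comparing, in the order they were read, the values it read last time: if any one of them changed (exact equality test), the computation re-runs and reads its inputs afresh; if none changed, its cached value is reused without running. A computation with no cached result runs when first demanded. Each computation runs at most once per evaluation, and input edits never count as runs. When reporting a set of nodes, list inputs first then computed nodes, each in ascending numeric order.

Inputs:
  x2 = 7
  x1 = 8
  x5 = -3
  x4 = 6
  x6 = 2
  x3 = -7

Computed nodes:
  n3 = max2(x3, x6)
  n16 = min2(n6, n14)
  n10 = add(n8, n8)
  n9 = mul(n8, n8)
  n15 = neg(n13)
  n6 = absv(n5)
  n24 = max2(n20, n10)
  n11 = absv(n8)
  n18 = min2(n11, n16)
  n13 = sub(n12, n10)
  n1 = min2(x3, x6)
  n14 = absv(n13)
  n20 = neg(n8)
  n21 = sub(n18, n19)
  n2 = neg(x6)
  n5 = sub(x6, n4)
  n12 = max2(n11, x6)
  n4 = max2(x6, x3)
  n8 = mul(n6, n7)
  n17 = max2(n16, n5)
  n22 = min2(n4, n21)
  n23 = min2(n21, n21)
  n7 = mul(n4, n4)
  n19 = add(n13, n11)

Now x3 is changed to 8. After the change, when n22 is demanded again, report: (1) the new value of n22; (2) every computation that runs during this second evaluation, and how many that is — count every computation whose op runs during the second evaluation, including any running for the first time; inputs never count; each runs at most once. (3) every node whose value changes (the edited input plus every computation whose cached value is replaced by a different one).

Demanding n22 again yields 6.
15 computations run: n4, n5, n6, n7, n8, n10, n11, n12, n13, n14, n16, n18, n19, n21, n22.
The nodes whose values change: x3, n4, n5, n6, n7, n8, n10, n11, n12, n13, n14, n16, n18, n19, n21, n22.

First demand of the output computes:
  n4 = max2(2, -7) = 2
  n5 = sub(2, 2) = 0
  n6 = absv(0) = 0
  n7 = mul(2, 2) = 4
  n8 = mul(0, 4) = 0
  n10 = add(0, 0) = 0
  n11 = absv(0) = 0
  n12 = max2(0, 2) = 2
  n13 = sub(2, 0) = 2
  n14 = absv(2) = 2
  n16 = min2(0, 2) = 0
  n18 = min2(0, 0) = 0
  n19 = add(2, 0) = 2
  n21 = sub(0, 2) = -2
  n22 = min2(2, -2) = -2

After the edit, cleaning proceeds:
  n4: a read changed (x3 -7->8) — executes, giving 8.
  n5: a read changed (n4 2->8) — executes, giving -6.
  n6: a read changed (n5 0->-6) — executes, giving 6.
  n7: a read changed (n4 2->8; n4 2->8) — executes, giving 64.
  n8: a read changed (n6 0->6; n7 4->64) — executes, giving 384.
  n10: a read changed (n8 0->384; n8 0->384) — executes, giving 768.
  n11: a read changed (n8 0->384) — executes, giving 384.
  n12: a read changed (n11 0->384) — executes, giving 384.
  n13: a read changed (n12 2->384; n10 0->768) — executes, giving -384.
  n14: a read changed (n13 2->-384) — executes, giving 384.
  n16: a read changed (n6 0->6; n14 2->384) — executes, giving 6.
  n18: a read changed (n11 0->384; n16 0->6) — executes, giving 6.
  n19: a read changed (n13 2->-384; n11 0->384) — executes, giving 0.
  n21: a read changed (n18 0->6; n19 2->0) — executes, giving 6.
  n22: a read changed (n4 2->8; n21 -2->6) — executes, giving 6.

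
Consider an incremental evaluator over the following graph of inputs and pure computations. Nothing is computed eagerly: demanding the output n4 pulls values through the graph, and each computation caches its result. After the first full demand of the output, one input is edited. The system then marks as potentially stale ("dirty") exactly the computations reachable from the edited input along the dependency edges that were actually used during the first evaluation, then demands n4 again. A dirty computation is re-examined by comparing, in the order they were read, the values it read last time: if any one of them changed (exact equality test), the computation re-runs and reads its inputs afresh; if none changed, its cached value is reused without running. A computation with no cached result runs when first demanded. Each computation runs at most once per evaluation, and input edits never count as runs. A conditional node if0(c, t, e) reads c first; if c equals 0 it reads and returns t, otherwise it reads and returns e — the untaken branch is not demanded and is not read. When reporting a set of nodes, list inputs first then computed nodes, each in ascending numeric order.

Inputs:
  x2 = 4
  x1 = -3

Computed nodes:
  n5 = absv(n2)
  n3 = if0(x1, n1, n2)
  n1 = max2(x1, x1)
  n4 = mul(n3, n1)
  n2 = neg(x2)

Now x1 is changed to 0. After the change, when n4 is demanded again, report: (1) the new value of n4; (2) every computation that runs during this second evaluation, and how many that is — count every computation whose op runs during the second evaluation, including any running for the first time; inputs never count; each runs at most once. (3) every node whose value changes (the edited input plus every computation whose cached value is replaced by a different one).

Initial pass — values computed on the first demand:
  n1 = max2(-3, -3) = -3
  n2 = neg(4) = -4
  n3 = if0(x1=-3 -> else branch n2) = -4
  n4 = mul(-4, -3) = 12

Second demand — change propagation:
  n1: re-runs because x1 -3->0; x1 -3->0; new result 0.
  n3: re-runs because x1 -3->0; new result 0.
  n4: re-runs because n3 -4->0; n1 -3->0; new result 0.

n4 now evaluates to 0.
Run set: n1, n3, n4 (3 run).
Changed values: x1, n1, n3, n4.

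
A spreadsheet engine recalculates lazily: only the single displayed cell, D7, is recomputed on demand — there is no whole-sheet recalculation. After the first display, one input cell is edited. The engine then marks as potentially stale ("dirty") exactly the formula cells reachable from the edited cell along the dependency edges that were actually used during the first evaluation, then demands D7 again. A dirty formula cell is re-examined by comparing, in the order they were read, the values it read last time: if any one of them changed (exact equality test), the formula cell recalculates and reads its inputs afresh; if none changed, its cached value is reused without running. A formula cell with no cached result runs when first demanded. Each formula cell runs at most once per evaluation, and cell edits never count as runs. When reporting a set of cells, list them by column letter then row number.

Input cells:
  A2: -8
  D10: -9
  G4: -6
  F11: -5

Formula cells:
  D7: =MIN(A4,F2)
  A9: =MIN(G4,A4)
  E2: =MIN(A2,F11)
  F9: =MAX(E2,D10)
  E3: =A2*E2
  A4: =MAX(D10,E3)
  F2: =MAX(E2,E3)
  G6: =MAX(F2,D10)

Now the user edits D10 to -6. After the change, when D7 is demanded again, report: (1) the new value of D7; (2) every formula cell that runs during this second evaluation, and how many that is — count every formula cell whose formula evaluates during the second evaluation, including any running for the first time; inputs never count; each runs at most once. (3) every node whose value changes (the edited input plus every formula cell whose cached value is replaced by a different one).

New value of D7: 64.
Formula cells that run: A4 — 1 in total.
Values that change: D10.
Key observation: the change is absorbed at A4 — it re-runs but produces the same value, and the output's value is unchanged.

First evaluation (everything demanded from the output):
  E2 = MIN(-8, -5) = -8
  E3 = -8 * -8 = 64
  A4 = MAX(-9, 64) = 64
  F2 = MAX(-8, 64) = 64
  D7 = MIN(64, 64) = 64

Propagation after the edit:
  A4: runs — D10 -9->-6; result 64 (same value as before).
  D7: checked — values it read are unchanged (A4 unchanged, F2 unchanged); reused cached 64 without running.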